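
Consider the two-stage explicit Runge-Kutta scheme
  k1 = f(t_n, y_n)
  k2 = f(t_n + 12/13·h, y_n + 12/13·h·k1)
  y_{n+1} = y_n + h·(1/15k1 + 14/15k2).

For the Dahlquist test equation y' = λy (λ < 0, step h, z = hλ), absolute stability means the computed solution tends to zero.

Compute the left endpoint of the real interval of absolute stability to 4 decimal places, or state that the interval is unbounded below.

left endpoint -1.1607.

Set f=λy, z=hλ:
  k1=λy_n ⇒ h·k1=z·y_n;  k2=λ(1+12/13z)y_n ⇒ h·k2=z(1+12/13z)y_n
  y_{n+1}/y_n = 1 + 1/15z + 14/15z(1+12/13z) = 1 + z + 56/65z²
  ⇒ R(z) = 1 + z + 56/65z².

Solve |R(x)|<1 on ℝ⁻.
x=-1.51: |R|=1.4544
R=1: x+56/65x²=0 ⇒ x=−65/56=-1.1607; min R=1−1/(4·56/65)=0.7098>−1
Confirm numerically:
  x=-1.015: |R|=0.87258 <1
  x=-0.881: |R|=0.78769 <1
  x=-0.647: |R|=0.71365 <1
  x=-1.727: |R|=1.84256 >1
  x=-1.353: |R|=1.22414 >1
  x=-1.253: |R|=1.09962 >1
Stable set (-1.1607, 0).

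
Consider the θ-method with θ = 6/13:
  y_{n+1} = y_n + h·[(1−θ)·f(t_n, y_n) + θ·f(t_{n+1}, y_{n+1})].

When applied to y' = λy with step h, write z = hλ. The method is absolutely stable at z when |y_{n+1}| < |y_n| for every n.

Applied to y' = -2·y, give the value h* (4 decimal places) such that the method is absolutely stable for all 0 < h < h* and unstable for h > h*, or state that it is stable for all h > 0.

With y'=λy (z=hλ):
  y_{n+1} = y_n + z·[7/13·y_n + 6/13·y_{n+1}] ⇒ (1 − 6/13z)y_{n+1} = (1 + 7/13z)y_n
  R(z) = (1 + 7/13z)/(1 − 6/13z).

Solve |R(x)|<1 on ℝ⁻.
x=-1.78: |R|=0.0228
R=−1: 1+7/13x = −1+6/13x ⇒ -1/13x=2 ⇒ x=2/(-1/13)=-26.0000
Confirm numerically:
  x=-18.715: |R|=0.94185 <1
  x=-12.788: |R|=0.85275 <1
  x=-11.638: |R|=0.82660 <1
  x=-26.197: |R|=1.00116 >1
  x=-26.095: |R|=1.00056 >1
Interval (-26.0000, 0).

(-26.0000,0); λ=-2 ⇒ h* = (26)/2 = 13.0000.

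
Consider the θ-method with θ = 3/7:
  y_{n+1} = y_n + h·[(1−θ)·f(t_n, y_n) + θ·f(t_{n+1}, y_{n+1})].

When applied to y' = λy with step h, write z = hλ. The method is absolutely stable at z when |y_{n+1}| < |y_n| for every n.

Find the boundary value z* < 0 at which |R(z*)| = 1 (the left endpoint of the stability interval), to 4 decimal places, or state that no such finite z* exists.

On y'=λy, z=hλ:
  y_{n+1} = y_n + z·[4/7·y_n + 3/7·y_{n+1}] ⇒ (1 − 3/7z)y_{n+1} = (1 + 4/7z)y_n
  ⇒ R(z) = (1 + 4/7z)/(1 − 3/7z).

Solve |R(x)|<1 on ℝ⁻.
x=-1.26: |R|=0.1818
R=−1: 1+4/7x = −1+3/7x ⇒ -1/7x=2 ⇒ x=2/(-1/7)=-14.0000
Confirm numerically:
  x=-13.167: |R|=0.98209 <1
  x=-11.111: |R|=0.92837 <1
  x=-10.768: |R|=0.91777 <1
  x=-7.622: |R|=0.78645 <1
  x=-14.563: |R|=1.01111 >1
  x=-14.363: |R|=1.00725 >1
  x=-14.096: |R|=1.00195 >1
So |R|<1 on (-14.0000, 0).

z* = -14.0000.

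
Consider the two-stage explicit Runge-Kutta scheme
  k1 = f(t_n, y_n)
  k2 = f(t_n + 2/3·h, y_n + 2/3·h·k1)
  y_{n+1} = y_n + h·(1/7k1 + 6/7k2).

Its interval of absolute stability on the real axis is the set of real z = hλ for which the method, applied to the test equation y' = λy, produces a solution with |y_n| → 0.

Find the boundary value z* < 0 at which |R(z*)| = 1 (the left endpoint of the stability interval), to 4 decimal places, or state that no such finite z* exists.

On y'=λy, z=hλ:
  k1=λy_n ⇒ h·k1=z·y_n;  k2=λ(1+2/3z)y_n ⇒ h·k2=z(1+2/3z)y_n
  y_{n+1}/y_n = 1 + 1/7z + 6/7z(1+2/3z) = 1 + z + 4/7z²
  so R(z) = 1 + z + 4/7z².

Find x<0 with |R(x)|<1.
x=-1.76: |R|=1.0101
R=1: x+4/7x²=0 ⇒ x=−7/4=-1.7500; min R=1−1/(4·4/7)=0.5625>−1
Confirm numerically:
  x=-1.657: |R|=0.91194 <1
  x=-1.034: |R|=0.57695 <1
  x=-0.905: |R|=0.56301 <1
  x=-2.272: |R|=1.67771 >1
  x=-2.114: |R|=1.43971 >1
  x=-2.001: |R|=1.28700 >1
Stable set (-1.7500, 0).

left endpoint -1.7500.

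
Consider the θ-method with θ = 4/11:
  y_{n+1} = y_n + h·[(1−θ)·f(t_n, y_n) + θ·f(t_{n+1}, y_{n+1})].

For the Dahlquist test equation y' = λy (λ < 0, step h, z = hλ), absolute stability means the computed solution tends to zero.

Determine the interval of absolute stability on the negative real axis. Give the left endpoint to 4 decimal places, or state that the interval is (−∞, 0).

z∈(-7.3333,0).

Set f=λy, z=hλ:
  y_{n+1} = y_n + z·[7/11·y_n + 4/11·y_{n+1}] ⇒ (1 − 4/11z)y_{n+1} = (1 + 7/11z)y_n
  Hence R(z) = (1 + 7/11z)/(1 − 4/11z).

Find x<0 with |R(x)|<1.
x=-1.42: |R|=0.0635
R=−1: 1+7/11x = −1+4/11x ⇒ -3/11x=2 ⇒ x=2/(-3/11)=-7.3333
Confirm numerically:
  x=-5.842: |R|=0.86982 <1
  x=-5.247: |R|=0.80433 <1
  x=-5.064: |R|=0.78219 <1
  x=-4.880: |R|=0.75885 <1
  x=-7.807: |R|=1.03365 >1
  x=-7.685: |R|=1.02528 >1
  x=-7.632: |R|=1.02158 >1
So |R|<1 on (-7.3333, 0).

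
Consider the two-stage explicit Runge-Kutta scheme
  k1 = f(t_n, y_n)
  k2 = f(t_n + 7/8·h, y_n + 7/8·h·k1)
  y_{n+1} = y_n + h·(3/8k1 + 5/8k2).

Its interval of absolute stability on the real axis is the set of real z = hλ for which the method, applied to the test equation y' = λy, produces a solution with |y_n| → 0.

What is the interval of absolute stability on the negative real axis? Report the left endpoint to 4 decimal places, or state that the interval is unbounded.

On y'=λy, z=hλ:
  k1=λy_n ⇒ h·k1=z·y_n;  k2=λ(1+7/8z)y_n ⇒ h·k2=z(1+7/8z)y_n
  y_{n+1}/y_n = 1 + 3/8z + 5/8z(1+7/8z) = 1 + z + 35/64z²
  R(z) = 1 + z + 35/64z².

Boundary: |R(x)|=1, x<0.
x=-1.78: |R|=0.9527
R=1: x+35/64x²=0 ⇒ x=−64/35=-1.8286; min R=1−1/(4·35/64)=0.5429>−1
Confirm numerically:
  x=-1.607: |R|=0.80528 <1
  x=-1.433: |R|=0.69000 <1
  x=-0.899: |R|=0.54298 <1
  x=-2.411: |R|=1.76794 >1
  x=-2.037: |R|=1.23219 >1
So |R|<1 on (-1.8286, 0).

(-1.8286, 0).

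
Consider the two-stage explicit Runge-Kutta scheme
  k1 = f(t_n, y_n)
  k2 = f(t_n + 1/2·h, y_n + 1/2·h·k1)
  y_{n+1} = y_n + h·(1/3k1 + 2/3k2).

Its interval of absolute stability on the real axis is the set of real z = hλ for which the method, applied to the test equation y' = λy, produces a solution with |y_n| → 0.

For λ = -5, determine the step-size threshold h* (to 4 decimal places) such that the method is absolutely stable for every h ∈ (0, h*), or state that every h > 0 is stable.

(-3.0000,0); λ=-5 ⇒ h* = (3)/5 = 0.6000.

Test eqn y'=λy, z=hλ:
  k1=λy_n ⇒ h·k1=z·y_n;  k2=λ(1+1/2z)y_n ⇒ h·k2=z(1+1/2z)y_n
  y_{n+1}/y_n = 1 + 1/3z + 2/3z(1+1/2z) = 1 + z + 1/3z²
  R(z) = 1 + z + 1/3z².

Need |R(x)|<1, x<0.
x=-0.51: |R|=0.5767
R=1: x+1/3x²=0 ⇒ x=−3=-3.0000; min R=1−1/(4·1/3)=0.2500>−1
Confirm numerically:
  x=-2.225: |R|=0.42521 <1
  x=-1.763: |R|=0.27306 <1
  x=-1.711: |R|=0.26484 <1
  x=-1.658: |R|=0.25832 <1
  x=-3.282: |R|=1.30851 >1
  x=-3.029: |R|=1.02928 >1
Interval (-3.0000, 0).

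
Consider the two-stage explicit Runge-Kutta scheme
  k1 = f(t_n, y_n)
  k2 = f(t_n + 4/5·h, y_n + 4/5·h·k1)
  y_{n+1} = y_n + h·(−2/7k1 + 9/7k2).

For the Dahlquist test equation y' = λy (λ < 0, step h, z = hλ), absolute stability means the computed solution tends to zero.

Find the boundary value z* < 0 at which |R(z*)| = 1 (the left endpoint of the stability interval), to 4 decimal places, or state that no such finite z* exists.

z* = -0.9722.

Test eqn y'=λy, z=hλ:
  k1=λy_n ⇒ h·k1=z·y_n;  k2=λ(1+4/5z)y_n ⇒ h·k2=z(1+4/5z)y_n
  y_{n+1}/y_n = 1 − 2/7z + 9/7z(1+4/5z) = 1 + z + 36/35z²
  Hence R(z) = 1 + z + 36/35z².

Find x<0 with |R(x)|<1.
x=-1.71: |R|=2.2976
R=1: x+36/35x²=0 ⇒ x=−35/36=-0.9722; min R=1−1/(4·36/35)=0.7569>−1
Confirm numerically:
  x=-0.951: |R|=0.97924 <1
  x=-0.816: |R|=0.86888 <1
  x=-0.595: |R|=0.76914 <1
  x=-1.553: |R|=1.92772 >1
  x=-1.124: |R|=1.17547 >1
Stable set (-0.9722, 0).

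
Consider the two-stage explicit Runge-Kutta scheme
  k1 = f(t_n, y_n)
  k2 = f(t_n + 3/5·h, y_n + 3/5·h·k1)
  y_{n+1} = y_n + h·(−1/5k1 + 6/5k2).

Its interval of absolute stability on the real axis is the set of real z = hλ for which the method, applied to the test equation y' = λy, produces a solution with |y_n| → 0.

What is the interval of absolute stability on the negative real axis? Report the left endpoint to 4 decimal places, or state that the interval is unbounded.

z∈(-1.3889,0).

With y'=λy (z=hλ):
  k1=λy_n ⇒ h·k1=z·y_n;  k2=λ(1+3/5z)y_n ⇒ h·k2=z(1+3/5z)y_n
  y_{n+1}/y_n = 1 − 1/5z + 6/5z(1+3/5z) = 1 + z + 18/25z²
  ⇒ R(z) = 1 + z + 18/25z².

Need |R(x)|<1, x<0.
x=-1.79: |R|=1.5170
R=1: x+18/25x²=0 ⇒ x=−25/18=-1.3889; min R=1−1/(4·18/25)=0.6528>−1
Confirm numerically:
  x=-0.634: |R|=0.65541 <1
  x=-0.617: |R|=0.65710 <1
  x=-0.588: |R|=0.66094 <1
  x=-1.897: |R|=1.69400 >1
  x=-1.788: |R|=1.51380 >1
  x=-1.420: |R|=1.03181 >1
Interval (-1.3889, 0).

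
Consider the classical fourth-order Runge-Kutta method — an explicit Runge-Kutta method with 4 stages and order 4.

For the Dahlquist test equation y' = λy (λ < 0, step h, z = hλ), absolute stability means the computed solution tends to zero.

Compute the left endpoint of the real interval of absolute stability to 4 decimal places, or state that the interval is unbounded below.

left endpoint -2.7853.

Test eqn y'=λy, z=hλ:
  order 4, 4-stage ⇒ R(z)=1+z+z^2/2+z^3/6+z^4/24
  (e.g. R(-1.69)=0.27347, |R|=0.27347)

Need |R(x)|<1, x<0.
x=-1.69: |R|=0.2735
|R(-2.96)|=1.2970 |R(-2.33)|=0.5043 |R(-1.42)|=0.2804
Bisect:
  x_lo=-3.5835 |R|=3.0385  x_hi=-0.1152 |R|=0.8912
  mid=-1.84932 |R|=0.29391 →hi
  mid=-2.71639 |R|=0.90098 →hi
  mid=-3.14992 |R|=1.70408 →lo
  mid=-2.93315 |R|=1.24679 →lo
  mid=-2.82477 |R|=1.06117 →lo
  mid=-2.77058 |R|=0.97804 →hi
  mid=-2.79767 |R|=1.01883 →lo
  ...
  [-2.78540,-2.78518] ⇒ x*=-2.7853
Stable set (-2.7853, 0).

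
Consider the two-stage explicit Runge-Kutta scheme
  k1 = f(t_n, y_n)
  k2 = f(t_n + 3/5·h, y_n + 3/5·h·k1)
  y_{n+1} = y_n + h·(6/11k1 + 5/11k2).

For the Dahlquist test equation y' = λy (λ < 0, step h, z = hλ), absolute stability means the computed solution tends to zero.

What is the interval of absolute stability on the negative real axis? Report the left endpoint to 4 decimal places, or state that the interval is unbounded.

With y'=λy (z=hλ):
  k1=λy_n ⇒ h·k1=z·y_n;  k2=λ(1+3/5z)y_n ⇒ h·k2=z(1+3/5z)y_n
  y_{n+1}/y_n = 1 + 6/11z + 5/11z(1+3/5z) = 1 + z + 3/11z²
  Hence R(z) = 1 + z + 3/11z².

Boundary: |R(x)|=1, x<0.
x=-0.42: |R|=0.6281
R=1: x+3/11x²=0 ⇒ x=−11/3=-3.6667; min R=1−1/(4·3/11)=0.0833>−1
Confirm numerically:
  x=-3.236: |R|=0.61992 <1
  x=-3.172: |R|=0.57207 <1
  x=-3.108: |R|=0.52645 <1
  x=-1.581: |R|=0.10070 <1
  x=-4.153: |R|=1.55084 >1
  x=-3.767: |R|=1.10308 >1
  x=-3.728: |R|=1.06236 >1
So |R|<1 on (-3.6667, 0).

(-3.6667, 0).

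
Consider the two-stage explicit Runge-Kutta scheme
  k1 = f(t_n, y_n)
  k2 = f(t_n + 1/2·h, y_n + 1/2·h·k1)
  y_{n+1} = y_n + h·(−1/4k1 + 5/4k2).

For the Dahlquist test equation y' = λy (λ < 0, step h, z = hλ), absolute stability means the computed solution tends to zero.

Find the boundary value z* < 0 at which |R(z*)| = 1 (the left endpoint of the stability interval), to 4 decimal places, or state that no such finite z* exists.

left endpoint -1.6000.

With y'=λy (z=hλ):
  k1=λy_n ⇒ h·k1=z·y_n;  k2=λ(1+1/2z)y_n ⇒ h·k2=z(1+1/2z)y_n
  y_{n+1}/y_n = 1 − 1/4z + 5/4z(1+1/2z) = 1 + z + 5/8z²
  ⇒ R(z) = 1 + z + 5/8z².

Find x<0 with |R(x)|<1.
x=-0.99: |R|=0.6226
R=1: x+5/8x²=0 ⇒ x=−8/5=-1.6000; min R=1−1/(4·5/8)=0.6000>−1
Confirm numerically:
  x=-1.386: |R|=0.81462 <1
  x=-1.365: |R|=0.79952 <1
  x=-1.104: |R|=0.65776 <1
  x=-0.718: |R|=0.60420 <1
  x=-2.107: |R|=1.66766 >1
  x=-2.086: |R|=1.63362 >1
Stable set (-1.6000, 0).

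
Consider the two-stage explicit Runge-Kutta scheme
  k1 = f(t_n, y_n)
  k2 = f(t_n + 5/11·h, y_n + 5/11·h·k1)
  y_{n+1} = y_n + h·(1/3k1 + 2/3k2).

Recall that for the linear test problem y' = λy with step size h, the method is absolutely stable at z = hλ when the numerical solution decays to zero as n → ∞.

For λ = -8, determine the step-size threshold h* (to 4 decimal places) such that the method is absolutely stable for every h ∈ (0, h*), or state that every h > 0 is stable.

(-3.3000,0); λ=-8 ⇒ h* = (33/10)/8 = 0.4125.

Test eqn y'=λy, z=hλ:
  k1=λy_n ⇒ h·k1=z·y_n;  k2=λ(1+5/11z)y_n ⇒ h·k2=z(1+5/11z)y_n
  y_{n+1}/y_n = 1 + 1/3z + 2/3z(1+5/11z) = 1 + z + 10/33z²
  ⇒ R(z) = 1 + z + 10/33z².

Need |R(x)|<1, x<0.
x=-1.75: |R|=0.1780
R=1: x+10/33x²=0 ⇒ x=−33/10=-3.3000; min R=1−1/(4·10/33)=0.1750>−1
Confirm numerically:
  x=-3.128: |R|=0.83696 <1
  x=-2.177: |R|=0.25916 <1
  x=-1.442: |R|=0.18811 <1
  x=-1.331: |R|=0.20584 <1
  x=-3.898: |R|=1.70636 >1
  x=-3.715: |R|=1.46719 >1
  x=-3.709: |R|=1.45969 >1
So |R|<1 on (-3.3000, 0).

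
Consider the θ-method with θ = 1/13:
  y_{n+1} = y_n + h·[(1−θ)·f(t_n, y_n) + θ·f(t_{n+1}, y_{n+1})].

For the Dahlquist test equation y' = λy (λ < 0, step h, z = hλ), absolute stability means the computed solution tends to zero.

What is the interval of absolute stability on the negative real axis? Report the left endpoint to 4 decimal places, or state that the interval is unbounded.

On y'=λy, z=hλ:
  y_{n+1} = y_n + z·[12/13·y_n + 1/13·y_{n+1}] ⇒ (1 − 1/13z)y_{n+1} = (1 + 12/13z)y_n
  ⇒ R(z) = (1 + 12/13z)/(1 − 1/13z).

Find x<0 with |R(x)|<1.
x=-0.82: |R|=0.2287
R=−1: 1+12/13x = −1+1/13x ⇒ -11/13x=2 ⇒ x=2/(-11/13)=-2.3636
Confirm numerically:
  x=-2.298: |R|=0.95280 <1
  x=-1.388: |R|=0.25410 <1
  x=-1.228: |R|=0.12201 <1
  x=-1.013: |R|=0.06023 <1
  x=-2.914: |R|=1.38042 >1
  x=-2.447: |R|=1.05936 >1
Stable set (-2.3636, 0).

z∈(-2.3636,0).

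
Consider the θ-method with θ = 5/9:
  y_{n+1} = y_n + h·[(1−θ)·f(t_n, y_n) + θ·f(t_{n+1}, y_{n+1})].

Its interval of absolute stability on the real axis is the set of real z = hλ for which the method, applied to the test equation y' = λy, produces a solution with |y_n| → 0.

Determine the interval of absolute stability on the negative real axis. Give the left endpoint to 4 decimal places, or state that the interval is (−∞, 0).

With y'=λy (z=hλ):
  y_{n+1} = y_n + z·[4/9·y_n + 5/9·y_{n+1}] ⇒ (1 − 5/9z)y_{n+1} = (1 + 4/9z)y_n
  ⇒ R(z) = (1 + 4/9z)/(1 − 5/9z).

Find x<0 with |R(x)|<1.
x=-0.56: |R|=0.5729
x=-2: |R|=0.0526
x=-10: |R|=0.5254
x=-100: |R|=0.7682
θ=5/9≥1/2 ⇒ |1+4/9x|<|1−5/9x| ∀x<0 ⇒ unbounded interval.

unbounded; (−∞, 0).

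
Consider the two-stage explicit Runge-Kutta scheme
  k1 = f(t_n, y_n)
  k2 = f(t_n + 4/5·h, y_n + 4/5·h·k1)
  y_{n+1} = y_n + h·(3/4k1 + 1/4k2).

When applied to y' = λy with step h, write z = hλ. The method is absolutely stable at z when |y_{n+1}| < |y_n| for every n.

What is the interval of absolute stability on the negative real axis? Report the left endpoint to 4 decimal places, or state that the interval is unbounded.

With y'=λy (z=hλ):
  k1=λy_n ⇒ h·k1=z·y_n;  k2=λ(1+4/5z)y_n ⇒ h·k2=z(1+4/5z)y_n
  y_{n+1}/y_n = 1 + 3/4z + 1/4z(1+4/5z) = 1 + z + 1/5z²
  R(z) = 1 + z + 1/5z².

Find x<0 with |R(x)|<1.
x=-1.08: |R|=0.1533
R=1: x+1/5x²=0 ⇒ x=−5=-5.0000; min R=1−1/(4·1/5)=-0.2500>−1
Confirm numerically:
  x=-4.700: |R|=0.71800 <1
  x=-4.658: |R|=0.68139 <1
  x=-3.915: |R|=0.15045 <1
  x=-3.833: |R|=0.10538 <1
  x=-5.600: |R|=1.67200 >1
  x=-5.515: |R|=1.56804 >1
Interval (-5.0000, 0).

(-5.0000, 0).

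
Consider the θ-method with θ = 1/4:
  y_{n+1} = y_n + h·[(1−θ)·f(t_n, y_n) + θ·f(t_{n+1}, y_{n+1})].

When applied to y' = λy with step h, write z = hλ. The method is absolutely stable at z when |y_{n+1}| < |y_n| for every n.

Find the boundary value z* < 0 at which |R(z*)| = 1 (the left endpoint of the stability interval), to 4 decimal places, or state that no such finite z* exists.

Test eqn y'=λy, z=hλ:
  y_{n+1} = y_n + z·[3/4·y_n + 1/4·y_{n+1}] ⇒ (1 − 1/4z)y_{n+1} = (1 + 3/4z)y_n
  ⇒ R(z) = (1 + 3/4z)/(1 − 1/4z).

Find x<0 with |R(x)|<1.
x=-1.26: |R|=0.0418
R=−1: 1+3/4x = −1+1/4x ⇒ -1/2x=2 ⇒ x=2/(-1/2)=-4.0000
Confirm numerically:
  x=-3.809: |R|=0.95108 <1
  x=-3.725: |R|=0.92880 <1
  x=-2.824: |R|=0.65533 <1
  x=-2.088: |R|=0.37188 <1
  x=-4.375: |R|=1.08955 >1
  x=-4.285: |R|=1.06880 >1
Stable set (-4.0000, 0).

z* = -4.0000.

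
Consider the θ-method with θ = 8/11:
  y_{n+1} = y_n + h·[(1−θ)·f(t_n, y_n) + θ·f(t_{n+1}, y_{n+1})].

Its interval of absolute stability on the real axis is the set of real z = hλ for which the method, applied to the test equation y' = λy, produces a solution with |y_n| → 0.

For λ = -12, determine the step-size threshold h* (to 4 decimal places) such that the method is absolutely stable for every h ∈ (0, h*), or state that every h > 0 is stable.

With y'=λy (z=hλ):
  y_{n+1} = y_n + z·[3/11·y_n + 8/11·y_{n+1}] ⇒ (1 − 8/11z)y_{n+1} = (1 + 3/11z)y_n
  ⇒ R(z) = (1 + 3/11z)/(1 − 8/11z).

Find x<0 with |R(x)|<1.
x=-1.19: |R|=0.3621
x=-2: |R|=0.1852
x=-10: |R|=0.2088
x=-100: |R|=0.3564
θ=8/11≥1/2 ⇒ |1+3/11x|<|1−8/11x| ∀x<0 ⇒ interval (−∞,0).

(−∞, 0) — no finite endpoint. Any h>0 works for λ=-12.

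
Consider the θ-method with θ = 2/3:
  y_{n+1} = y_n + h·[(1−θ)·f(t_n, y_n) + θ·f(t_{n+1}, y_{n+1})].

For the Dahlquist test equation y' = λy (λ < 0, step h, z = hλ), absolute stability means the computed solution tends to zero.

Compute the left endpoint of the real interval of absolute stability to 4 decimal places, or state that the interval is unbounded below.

Set f=λy, z=hλ:
  y_{n+1} = y_n + z·[1/3·y_n + 2/3·y_{n+1}] ⇒ (1 − 2/3z)y_{n+1} = (1 + 1/3z)y_n
  so R(z) = (1 + 1/3z)/(1 − 2/3z).

Boundary: |R(x)|=1, x<0.
x=-1.22: |R|=0.3272
x=-2: |R|=0.1429
x=-10: |R|=0.3043
x=-100: |R|=0.4778
θ=2/3≥1/2 ⇒ |1+1/3x|<|1−2/3x| ∀x<0 ⇒ interval (−∞,0).

unbounded; (−∞, 0).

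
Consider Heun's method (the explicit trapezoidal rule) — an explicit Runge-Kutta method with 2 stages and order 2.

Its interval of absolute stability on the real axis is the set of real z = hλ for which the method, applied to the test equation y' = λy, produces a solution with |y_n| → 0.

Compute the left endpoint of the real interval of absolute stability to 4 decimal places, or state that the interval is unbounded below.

z* = -2.0000.

Set f=λy, z=hλ:
  order 2, 2-stage ⇒ R(z)=1+z+z^2/2
  (e.g. R(-0.51)=0.62005, |R|=0.62005)

Find x<0 with |R(x)|<1.
x=-0.51: |R|=0.6200
|R(-1.1)|=0.5050 |R(-0.85)|=0.5112 |R(-0.74)|=0.5338
Bisect:
  x_lo=-2.8615 |R|=2.2326  x_hi=-0.2704 |R|=0.7662
  mid=-1.56592 |R|=0.66014 →hi
  mid=-2.21371 |R|=1.23654 →lo
  mid=-1.88982 |R|=0.89589 →hi
  mid=-2.05176 |R|=1.05310 →lo
  mid=-1.97079 |R|=0.97122 →hi
  mid=-2.01128 |R|=1.01134 →lo
  mid=-1.99103 |R|=0.99107 →hi
  ...
  [-2.00005,-1.99989] ⇒ x*=-2.0000
Stable set (-2.0000, 0).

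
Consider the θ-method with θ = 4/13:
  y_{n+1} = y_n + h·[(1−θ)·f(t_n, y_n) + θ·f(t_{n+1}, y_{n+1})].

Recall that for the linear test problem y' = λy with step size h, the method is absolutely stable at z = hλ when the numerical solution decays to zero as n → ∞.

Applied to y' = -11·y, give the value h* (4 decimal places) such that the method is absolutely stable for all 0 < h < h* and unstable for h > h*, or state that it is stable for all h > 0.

(-5.2000,0); λ=-11 ⇒ h* = (26/5)/11 = 0.4727.

Set f=λy, z=hλ:
  y_{n+1} = y_n + z·[9/13·y_n + 4/13·y_{n+1}] ⇒ (1 − 4/13z)y_{n+1} = (1 + 9/13z)y_n
  so R(z) = (1 + 9/13z)/(1 − 4/13z).

Boundary: |R(x)|=1, x<0.
x=-0.98: |R|=0.2470
R=−1: 1+9/13x = −1+4/13x ⇒ -5/13x=2 ⇒ x=2/(-5/13)=-5.2000
Confirm numerically:
  x=-4.181: |R|=0.82859 <1
  x=-3.935: |R|=0.77992 <1
  x=-2.925: |R|=0.53947 <1
  x=-2.604: |R|=0.44568 <1
  x=-5.346: |R|=1.02123 >1
  x=-5.260: |R|=1.00881 >1
Interval (-5.2000, 0).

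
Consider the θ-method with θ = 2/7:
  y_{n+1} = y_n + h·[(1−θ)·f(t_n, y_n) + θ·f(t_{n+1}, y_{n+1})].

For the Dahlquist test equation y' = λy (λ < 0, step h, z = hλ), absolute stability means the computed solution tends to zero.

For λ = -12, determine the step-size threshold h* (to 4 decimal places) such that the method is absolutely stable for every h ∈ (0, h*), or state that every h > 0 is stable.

(-4.6667,0); λ=-12 ⇒ h* = (14/3)/12 = 0.3889.

Set f=λy, z=hλ:
  y_{n+1} = y_n + z·[5/7·y_n + 2/7·y_{n+1}] ⇒ (1 − 2/7z)y_{n+1} = (1 + 5/7z)y_n
  ⇒ R(z) = (1 + 5/7z)/(1 − 2/7z).

Boundary: |R(x)|=1, x<0.
x=-0.55: |R|=0.5247
R=−1: 1+5/7x = −1+2/7x ⇒ -3/7x=2 ⇒ x=2/(-3/7)=-4.6667
Confirm numerically:
  x=-3.951: |R|=0.85593 <1
  x=-1.968: |R|=0.25969 <1
  x=-1.917: |R|=0.23860 <1
  x=-5.252: |R|=1.10032 >1
  x=-5.023: |R|=1.06271 >1
So |R|<1 on (-4.6667, 0).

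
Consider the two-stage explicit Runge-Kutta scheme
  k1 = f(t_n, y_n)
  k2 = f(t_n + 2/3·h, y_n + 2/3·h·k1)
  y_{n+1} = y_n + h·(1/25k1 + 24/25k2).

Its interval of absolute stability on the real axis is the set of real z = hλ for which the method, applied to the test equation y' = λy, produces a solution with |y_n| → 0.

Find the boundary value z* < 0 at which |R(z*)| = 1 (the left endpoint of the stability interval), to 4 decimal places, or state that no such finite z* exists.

Test eqn y'=λy, z=hλ:
  k1=λy_n ⇒ h·k1=z·y_n;  k2=λ(1+2/3z)y_n ⇒ h·k2=z(1+2/3z)y_n
  y_{n+1}/y_n = 1 + 1/25z + 24/25z(1+2/3z) = 1 + z + 16/25z²
  Hence R(z) = 1 + z + 16/25z².

Find x<0 with |R(x)|<1.
x=-1.03: |R|=0.6490
R=1: x+16/25x²=0 ⇒ x=−25/16=-1.5625; min R=1−1/(4·16/25)=0.6094>−1
Confirm numerically:
  x=-1.528: |R|=0.96626 <1
  x=-1.427: |R|=0.87625 <1
  x=-1.132: |R|=0.68811 <1
  x=-2.035: |R|=1.61538 >1
  x=-1.785: |R|=1.25418 >1
  x=-1.695: |R|=1.14374 >1
Interval (-1.5625, 0).

left endpoint -1.5625.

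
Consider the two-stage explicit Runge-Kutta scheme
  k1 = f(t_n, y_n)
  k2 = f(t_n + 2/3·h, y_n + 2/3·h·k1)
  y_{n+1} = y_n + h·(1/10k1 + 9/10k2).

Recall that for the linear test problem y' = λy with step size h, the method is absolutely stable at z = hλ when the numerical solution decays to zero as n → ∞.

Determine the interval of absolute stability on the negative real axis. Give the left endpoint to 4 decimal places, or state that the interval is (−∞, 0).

Test eqn y'=λy, z=hλ:
  k1=λy_n ⇒ h·k1=z·y_n;  k2=λ(1+2/3z)y_n ⇒ h·k2=z(1+2/3z)y_n
  y_{n+1}/y_n = 1 + 1/10z + 9/10z(1+2/3z) = 1 + z + 3/5z²
  so R(z) = 1 + z + 3/5z².

Boundary: |R(x)|=1, x<0.
x=-0.65: |R|=0.6035
R=1: x+3/5x²=0 ⇒ x=−5/3=-1.6667; min R=1−1/(4·3/5)=0.5833>−1
Confirm numerically:
  x=-1.361: |R|=0.75039 <1
  x=-1.200: |R|=0.66400 <1
  x=-0.768: |R|=0.58589 <1
  x=-2.082: |R|=1.51883 >1
  x=-1.772: |R|=1.11199 >1
  x=-1.720: |R|=1.05504 >1
Interval (-1.6667, 0).

(-1.6667, 0).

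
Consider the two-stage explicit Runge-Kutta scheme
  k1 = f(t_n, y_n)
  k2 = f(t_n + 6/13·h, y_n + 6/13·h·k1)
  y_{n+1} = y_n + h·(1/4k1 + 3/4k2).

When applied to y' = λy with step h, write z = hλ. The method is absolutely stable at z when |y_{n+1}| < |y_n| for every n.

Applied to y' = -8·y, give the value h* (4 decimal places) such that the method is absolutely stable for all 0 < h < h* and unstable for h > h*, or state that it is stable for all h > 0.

Set f=λy, z=hλ:
  k1=λy_n ⇒ h·k1=z·y_n;  k2=λ(1+6/13z)y_n ⇒ h·k2=z(1+6/13z)y_n
  y_{n+1}/y_n = 1 + 1/4z + 3/4z(1+6/13z) = 1 + z + 9/26z²
  R(z) = 1 + z + 9/26z².

Need |R(x)|<1, x<0.
x=-0.62: |R|=0.5131
R=1: x+9/26x²=0 ⇒ x=−26/9=-2.8889; min R=1−1/(4·9/26)=0.2778>−1
Confirm numerically:
  x=-2.805: |R|=0.91855 <1
  x=-2.195: |R|=0.47278 <1
  x=-1.280: |R|=0.28714 <1
  x=-1.238: |R|=0.29253 <1
  x=-3.411: |R|=1.61647 >1
  x=-3.232: |R|=1.38386 >1
  x=-3.067: |R|=1.18909 >1
So |R|<1 on (-2.8889, 0).

(-2.8889,0); λ=-8 ⇒ h* = (26/9)/8 = 0.3611.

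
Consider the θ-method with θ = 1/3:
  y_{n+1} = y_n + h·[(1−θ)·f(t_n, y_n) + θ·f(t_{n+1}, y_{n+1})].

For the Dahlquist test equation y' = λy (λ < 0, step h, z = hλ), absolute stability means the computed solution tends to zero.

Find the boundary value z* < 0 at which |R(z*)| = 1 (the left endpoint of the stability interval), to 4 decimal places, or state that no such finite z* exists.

With y'=λy (z=hλ):
  y_{n+1} = y_n + z·[2/3·y_n + 1/3·y_{n+1}] ⇒ (1 − 1/3z)y_{n+1} = (1 + 2/3z)y_n
  R(z) = (1 + 2/3z)/(1 − 1/3z).

Need |R(x)|<1, x<0.
x=-1.46: |R|=0.0179
R=−1: 1+2/3x = −1+1/3x ⇒ -1/3x=2 ⇒ x=2/(-1/3)=-6.0000
Confirm numerically:
  x=-4.542: |R|=0.80668 <1
  x=-4.143: |R|=0.74003 <1
  x=-2.724: |R|=0.42767 <1
  x=-6.247: |R|=1.02671 >1
  x=-6.223: |R|=1.02418 >1
So |R|<1 on (-6.0000, 0).

left endpoint -6.0000.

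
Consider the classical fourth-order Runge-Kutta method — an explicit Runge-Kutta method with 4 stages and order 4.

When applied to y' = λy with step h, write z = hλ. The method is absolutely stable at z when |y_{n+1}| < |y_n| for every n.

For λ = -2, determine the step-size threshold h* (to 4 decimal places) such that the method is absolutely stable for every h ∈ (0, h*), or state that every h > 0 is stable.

Test eqn y'=λy, z=hλ:
  order 4, 4-stage ⇒ R(z)=1+z+z^2/2+z^3/6+z^4/24
  (e.g. R(-1.15)=0.33065, |R|=0.33065)

Find x<0 with |R(x)|<1.
x=-1.15: |R|=0.3306
|R(-3.02)|=1.4155 |R(-1.35)|=0.2896 |R(-0.86)|=0.4266
Bisect:
  x_lo=-3.6656 |R|=3.3665  x_hi=-0.2735 |R|=0.7607
  mid=-1.96958 |R|=0.32365 →hi
  mid=-2.81760 |R|=1.04981 →lo
  mid=-2.39359 |R|=0.55315 →hi
  mid=-2.60559 |R|=0.76119 →hi
  mid=-2.71159 |R|=0.89445 →hi
  mid=-2.76460 |R|=0.96924 →hi
  mid=-2.79110 |R|=1.00878 →lo
  mid=-2.77785 |R|=0.98883 →hi
  mid=-2.78447 |R|=0.99876 →hi
  mid=-2.78778 |R|=1.00376 →lo
  ...
  [-2.78530,-2.78509] ⇒ x*=-2.7853
Interval (-2.7853, 0).

(-2.7853,0); λ=-2 ⇒ h* = 1.3926.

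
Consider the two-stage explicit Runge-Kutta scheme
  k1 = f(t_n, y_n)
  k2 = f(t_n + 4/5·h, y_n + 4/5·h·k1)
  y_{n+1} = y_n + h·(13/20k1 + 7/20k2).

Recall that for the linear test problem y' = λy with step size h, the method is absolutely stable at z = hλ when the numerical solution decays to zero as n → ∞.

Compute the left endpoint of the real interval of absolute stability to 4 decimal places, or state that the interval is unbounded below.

z* = -3.5714.

On y'=λy, z=hλ:
  k1=λy_n ⇒ h·k1=z·y_n;  k2=λ(1+4/5z)y_n ⇒ h·k2=z(1+4/5z)y_n
  y_{n+1}/y_n = 1 + 13/20z + 7/20z(1+4/5z) = 1 + z + 7/25z²
  ⇒ R(z) = 1 + z + 7/25z².

Find x<0 with |R(x)|<1.
x=-1.07: |R|=0.2506
R=1: x+7/25x²=0 ⇒ x=−25/7=-3.5714; min R=1−1/(4·7/25)=0.1071>−1
Confirm numerically:
  x=-3.036: |R|=0.54484 <1
  x=-2.439: |R|=0.22664 <1
  x=-1.721: |R|=0.10832 <1
  x=-4.028: |R|=1.51494 >1
  x=-3.712: |R|=1.14610 >1
  x=-3.600: |R|=1.02880 >1
So |R|<1 on (-3.5714, 0).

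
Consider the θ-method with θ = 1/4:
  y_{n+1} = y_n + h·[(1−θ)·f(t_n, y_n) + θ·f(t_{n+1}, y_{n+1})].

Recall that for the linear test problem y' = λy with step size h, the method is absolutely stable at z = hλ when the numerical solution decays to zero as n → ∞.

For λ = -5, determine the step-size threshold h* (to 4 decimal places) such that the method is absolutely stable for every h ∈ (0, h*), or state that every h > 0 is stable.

With y'=λy (z=hλ):
  y_{n+1} = y_n + z·[3/4·y_n + 1/4·y_{n+1}] ⇒ (1 − 1/4z)y_{n+1} = (1 + 3/4z)y_n
  Hence R(z) = (1 + 3/4z)/(1 − 1/4z).

Boundary: |R(x)|=1, x<0.
x=-0.71: |R|=0.3970
R=−1: 1+3/4x = −1+1/4x ⇒ -1/2x=2 ⇒ x=2/(-1/2)=-4.0000
Confirm numerically:
  x=-3.664: |R|=0.91232 <1
  x=-2.868: |R|=0.67036 <1
  x=-2.520: |R|=0.54601 <1
  x=-4.445: |R|=1.10539 >1
  x=-4.126: |R|=1.03101 >1
Stable set (-4.0000, 0).

(-4.0000,0); λ=-5 ⇒ h* = (4)/5 = 0.8000.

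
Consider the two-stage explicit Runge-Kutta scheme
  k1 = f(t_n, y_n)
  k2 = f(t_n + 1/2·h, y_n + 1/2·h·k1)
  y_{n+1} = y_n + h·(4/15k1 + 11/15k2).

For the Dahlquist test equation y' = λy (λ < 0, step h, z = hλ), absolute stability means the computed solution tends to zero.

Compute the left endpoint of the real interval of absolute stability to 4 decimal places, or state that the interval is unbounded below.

Set f=λy, z=hλ:
  k1=λy_n ⇒ h·k1=z·y_n;  k2=λ(1+1/2z)y_n ⇒ h·k2=z(1+1/2z)y_n
  y_{n+1}/y_n = 1 + 4/15z + 11/15z(1+1/2z) = 1 + z + 11/30z²
  Hence R(z) = 1 + z + 11/30z².

Need |R(x)|<1, x<0.
x=-1.42: |R|=0.3193
R=1: x+11/30x²=0 ⇒ x=−30/11=-2.7273; min R=1−1/(4·11/30)=0.3182>−1
Confirm numerically:
  x=-1.601: |R|=0.33884 <1
  x=-1.427: |R|=0.31965 <1
  x=-1.121: |R|=0.33977 <1
  x=-3.023: |R|=1.32779 >1
  x=-2.941: |R|=1.23048 >1
  x=-2.793: |R|=1.06731 >1
So |R|<1 on (-2.7273, 0).

z* = -2.7273.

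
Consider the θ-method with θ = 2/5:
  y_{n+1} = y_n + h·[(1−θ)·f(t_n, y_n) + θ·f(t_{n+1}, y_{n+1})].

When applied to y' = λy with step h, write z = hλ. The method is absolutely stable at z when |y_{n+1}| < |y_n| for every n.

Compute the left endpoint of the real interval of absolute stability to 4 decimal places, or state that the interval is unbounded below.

z* = -10.0000.

Test eqn y'=λy, z=hλ:
  y_{n+1} = y_n + z·[3/5·y_n + 2/5·y_{n+1}] ⇒ (1 − 2/5z)y_{n+1} = (1 + 3/5z)y_n
  ⇒ R(z) = (1 + 3/5z)/(1 − 2/5z).

Find x<0 with |R(x)|<1.
x=-1.35: |R|=0.1234
R=−1: 1+3/5x = −1+2/5x ⇒ -1/5x=2 ⇒ x=2/(-1/5)=-10.0000
Confirm numerically:
  x=-9.436: |R|=0.97637 <1
  x=-9.023: |R|=0.95761 <1
  x=-7.576: |R|=0.87971 <1
  x=-5.079: |R|=0.67535 <1
  x=-10.485: |R|=1.01868 >1
  x=-10.096: |R|=1.00381 >1
So |R|<1 on (-10.0000, 0).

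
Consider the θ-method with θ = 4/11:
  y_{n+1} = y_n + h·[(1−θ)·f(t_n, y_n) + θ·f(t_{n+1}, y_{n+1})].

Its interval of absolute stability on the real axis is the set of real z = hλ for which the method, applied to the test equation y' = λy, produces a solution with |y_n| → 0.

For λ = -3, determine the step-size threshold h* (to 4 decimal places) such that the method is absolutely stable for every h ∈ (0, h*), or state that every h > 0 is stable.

(-7.3333,0); λ=-3 ⇒ h* = (22/3)/3 = 2.4444.

On y'=λy, z=hλ:
  y_{n+1} = y_n + z·[7/11·y_n + 4/11·y_{n+1}] ⇒ (1 − 4/11z)y_{n+1} = (1 + 7/11z)y_n
  Hence R(z) = (1 + 7/11z)/(1 − 4/11z).

Need |R(x)|<1, x<0.
x=-0.38: |R|=0.6661
R=−1: 1+7/11x = −1+4/11x ⇒ -3/11x=2 ⇒ x=2/(-3/11)=-7.3333
Confirm numerically:
  x=-7.301: |R|=0.99759 <1
  x=-5.898: |R|=0.87552 <1
  x=-5.090: |R|=0.78540 <1
  x=-3.928: |R|=0.61755 <1
  x=-7.781: |R|=1.03188 >1
  x=-7.651: |R|=1.02291 >1
  x=-7.452: |R|=1.00872 >1
Interval (-7.3333, 0).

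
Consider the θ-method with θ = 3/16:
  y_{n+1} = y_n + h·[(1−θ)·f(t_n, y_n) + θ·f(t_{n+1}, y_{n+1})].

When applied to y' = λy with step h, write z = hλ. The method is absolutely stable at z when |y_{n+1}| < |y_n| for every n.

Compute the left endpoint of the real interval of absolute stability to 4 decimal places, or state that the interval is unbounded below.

Set f=λy, z=hλ:
  y_{n+1} = y_n + z·[13/16·y_n + 3/16·y_{n+1}] ⇒ (1 − 3/16z)y_{n+1} = (1 + 13/16z)y_n
  ⇒ R(z) = (1 + 13/16z)/(1 − 3/16z).

Boundary: |R(x)|=1, x<0.
x=-0.38: |R|=0.6453
R=−1: 1+13/16x = −1+3/16x ⇒ -5/8x=2 ⇒ x=2/(-5/8)=-3.2000
Confirm numerically:
  x=-2.001: |R|=0.45507 <1
  x=-1.739: |R|=0.31140 <1
  x=-1.478: |R|=0.15729 <1
  x=-1.314: |R|=0.05426 <1
  x=-3.588: |R|=1.14497 >1
  x=-3.486: |R|=1.10810 >1
  x=-3.394: |R|=1.07410 >1
Stable set (-3.2000, 0).

z* = -3.2000.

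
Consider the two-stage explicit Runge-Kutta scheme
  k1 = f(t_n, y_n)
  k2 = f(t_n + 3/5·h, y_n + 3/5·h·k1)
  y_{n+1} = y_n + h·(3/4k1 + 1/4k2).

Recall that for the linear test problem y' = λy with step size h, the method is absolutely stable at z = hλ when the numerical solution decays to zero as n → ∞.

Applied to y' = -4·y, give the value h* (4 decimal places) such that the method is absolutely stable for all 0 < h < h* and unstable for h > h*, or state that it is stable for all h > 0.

(-6.6667,0); λ=-4 ⇒ h* = (20/3)/4 = 1.6667.

On y'=λy, z=hλ:
  k1=λy_n ⇒ h·k1=z·y_n;  k2=λ(1+3/5z)y_n ⇒ h·k2=z(1+3/5z)y_n
  y_{n+1}/y_n = 1 + 3/4z + 1/4z(1+3/5z) = 1 + z + 3/20z²
  so R(z) = 1 + z + 3/20z².

Find x<0 with |R(x)|<1.
x=-1.06: |R|=0.1085
R=1: x+3/20x²=0 ⇒ x=−20/3=-6.6667; min R=1−1/(4·3/20)=-0.6667>−1
Confirm numerically:
  x=-6.009: |R|=0.40721 <1
  x=-5.000: |R|=0.25000 <1
  x=-3.710: |R|=0.64539 <1
  x=-7.266: |R|=1.65321 >1
  x=-6.915: |R|=1.25758 >1
  x=-6.898: |R|=1.23936 >1
Stable set (-6.6667, 0).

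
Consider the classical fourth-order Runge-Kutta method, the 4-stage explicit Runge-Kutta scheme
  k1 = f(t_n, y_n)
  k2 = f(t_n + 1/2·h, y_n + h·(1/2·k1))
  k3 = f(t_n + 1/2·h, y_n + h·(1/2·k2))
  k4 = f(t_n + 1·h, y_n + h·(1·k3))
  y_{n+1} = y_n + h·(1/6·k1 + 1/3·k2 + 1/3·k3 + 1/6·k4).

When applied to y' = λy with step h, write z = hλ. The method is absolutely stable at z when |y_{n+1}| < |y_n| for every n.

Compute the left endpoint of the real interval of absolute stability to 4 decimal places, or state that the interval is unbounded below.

On y'=λy, z=hλ:
  order 4, 4-stage ⇒ R(z)=1+z+z^2/2+z^3/6+z^4/24
  (e.g. R(-1.41)=0.28154, |R|=0.28154)

Need |R(x)|<1, x<0.
x=-1.41: |R|=0.2815
|R(-2.54)|=0.6889 |R(-2.06)|=0.3552 |R(-1.66)|=0.2718
Bisect:
  x_lo=-3.2663 |R|=2.0028  x_hi=-0.2127 |R|=0.8084
  mid=-1.73952 |R|=0.27768 →hi
  mid=-2.50292 |R|=0.65130 →hi
  mid=-2.88462 |R|=1.16037 →lo
  mid=-2.69377 |R|=0.87055 →hi
  mid=-2.78919 |R|=1.00589 →lo
  mid=-2.74148 |R|=0.93593 →hi
  mid=-2.76534 |R|=0.97032 →hi
  mid=-2.77726 |R|=0.98796 →hi
  mid=-2.78323 |R|=0.99689 →hi
  ...
  [-2.78546,-2.78528] ⇒ x*=-2.7853
Stable set (-2.7853, 0).

z* = -2.7853.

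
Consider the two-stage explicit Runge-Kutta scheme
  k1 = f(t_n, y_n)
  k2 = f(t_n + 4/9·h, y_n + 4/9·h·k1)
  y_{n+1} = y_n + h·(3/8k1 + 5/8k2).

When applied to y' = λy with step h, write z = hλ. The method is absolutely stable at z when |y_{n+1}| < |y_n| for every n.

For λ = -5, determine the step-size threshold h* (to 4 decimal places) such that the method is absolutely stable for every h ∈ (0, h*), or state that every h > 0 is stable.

Set f=λy, z=hλ:
  k1=λy_n ⇒ h·k1=z·y_n;  k2=λ(1+4/9z)y_n ⇒ h·k2=z(1+4/9z)y_n
  y_{n+1}/y_n = 1 + 3/8z + 5/8z(1+4/9z) = 1 + z + 5/18z²
  so R(z) = 1 + z + 5/18z².

Solve |R(x)|<1 on ℝ⁻.
x=-1.05: |R|=0.2563
R=1: x+5/18x²=0 ⇒ x=−18/5=-3.6000; min R=1−1/(4·5/18)=0.1000>−1
Confirm numerically:
  x=-2.113: |R|=0.12721 <1
  x=-1.903: |R|=0.10295 <1
  x=-1.704: |R|=0.10256 <1
  x=-1.668: |R|=0.10484 <1
  x=-4.193: |R|=1.69068 >1
  x=-3.712: |R|=1.11548 >1
Stable set (-3.6000, 0).

(-3.6000,0); λ=-5 ⇒ h* = (18/5)/5 = 0.7200.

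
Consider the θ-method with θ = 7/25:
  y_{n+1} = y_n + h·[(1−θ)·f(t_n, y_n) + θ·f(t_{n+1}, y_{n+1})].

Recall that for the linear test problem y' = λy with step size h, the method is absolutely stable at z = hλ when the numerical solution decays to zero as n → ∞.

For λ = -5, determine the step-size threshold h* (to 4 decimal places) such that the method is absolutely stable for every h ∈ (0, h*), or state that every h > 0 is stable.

With y'=λy (z=hλ):
  y_{n+1} = y_n + z·[18/25·y_n + 7/25·y_{n+1}] ⇒ (1 − 7/25z)y_{n+1} = (1 + 18/25z)y_n
  Hence R(z) = (1 + 18/25z)/(1 − 7/25z).

Boundary: |R(x)|=1, x<0.
x=-1.66: |R|=0.1333
R=−1: 1+18/25x = −1+7/25x ⇒ -11/25x=2 ⇒ x=2/(-11/25)=-4.5455
Confirm numerically:
  x=-4.402: |R|=0.97173 <1
  x=-3.313: |R|=0.71868 <1
  x=-2.680: |R|=0.53108 <1
  x=-2.490: |R|=0.46712 <1
  x=-4.785: |R|=1.04505 >1
  x=-4.741: |R|=1.03697 >1
  x=-4.687: |R|=1.02693 >1
Interval (-4.5455, 0).

(-4.5455,0); λ=-5 ⇒ h* = (50/11)/5 = 0.9091.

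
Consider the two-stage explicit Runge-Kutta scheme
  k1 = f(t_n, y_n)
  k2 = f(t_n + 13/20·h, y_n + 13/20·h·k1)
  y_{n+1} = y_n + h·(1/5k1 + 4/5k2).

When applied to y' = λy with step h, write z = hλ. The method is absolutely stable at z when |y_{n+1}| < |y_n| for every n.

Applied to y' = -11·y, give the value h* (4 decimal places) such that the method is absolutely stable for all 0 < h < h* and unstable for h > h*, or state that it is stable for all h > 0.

(-1.9231,0); λ=-11 ⇒ h* = (25/13)/11 = 0.1748.

Test eqn y'=λy, z=hλ:
  k1=λy_n ⇒ h·k1=z·y_n;  k2=λ(1+13/20z)y_n ⇒ h·k2=z(1+13/20z)y_n
  y_{n+1}/y_n = 1 + 1/5z + 4/5z(1+13/20z) = 1 + z + 13/25z²
  R(z) = 1 + z + 13/25z².

Boundary: |R(x)|=1, x<0.
x=-0.5: |R|=0.6300
R=1: x+13/25x²=0 ⇒ x=−25/13=-1.9231; min R=1−1/(4·13/25)=0.5192>−1
Confirm numerically:
  x=-1.841: |R|=0.92143 <1
  x=-1.198: |R|=0.54831 <1
  x=-0.770: |R|=0.53831 <1
  x=-2.420: |R|=1.62533 >1
  x=-2.189: |R|=1.30269 >1
Stable set (-1.9231, 0).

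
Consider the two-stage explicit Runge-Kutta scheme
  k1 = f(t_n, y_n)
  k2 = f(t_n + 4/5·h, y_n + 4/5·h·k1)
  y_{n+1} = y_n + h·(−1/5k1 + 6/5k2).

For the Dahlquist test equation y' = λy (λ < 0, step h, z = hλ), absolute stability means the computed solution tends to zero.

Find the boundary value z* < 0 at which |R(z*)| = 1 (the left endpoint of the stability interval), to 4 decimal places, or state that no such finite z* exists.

left endpoint -1.0417.

With y'=λy (z=hλ):
  k1=λy_n ⇒ h·k1=z·y_n;  k2=λ(1+4/5z)y_n ⇒ h·k2=z(1+4/5z)y_n
  y_{n+1}/y_n = 1 − 1/5z + 6/5z(1+4/5z) = 1 + z + 24/25z²
  Hence R(z) = 1 + z + 24/25z².

Find x<0 with |R(x)|<1.
x=-0.79: |R|=0.8091
R=1: x+24/25x²=0 ⇒ x=−25/24=-1.0417; min R=1−1/(4·24/25)=0.7396>−1
Confirm numerically:
  x=-0.940: |R|=0.90826 <1
  x=-0.626: |R|=0.75020 <1
  x=-0.461: |R|=0.74302 <1
  x=-1.431: |R|=1.53485 >1
  x=-1.387: |R|=1.45982 >1
Interval (-1.0417, 0).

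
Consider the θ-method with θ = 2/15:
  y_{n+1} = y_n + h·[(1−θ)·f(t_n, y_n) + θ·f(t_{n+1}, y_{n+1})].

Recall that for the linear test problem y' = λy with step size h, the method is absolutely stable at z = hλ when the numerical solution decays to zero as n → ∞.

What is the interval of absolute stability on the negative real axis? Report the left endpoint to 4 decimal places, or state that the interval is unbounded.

Set f=λy, z=hλ:
  y_{n+1} = y_n + z·[13/15·y_n + 2/15·y_{n+1}] ⇒ (1 − 2/15z)y_{n+1} = (1 + 13/15z)y_n
  so R(z) = (1 + 13/15z)/(1 − 2/15z).

Boundary: |R(x)|=1, x<0.
x=-1.11: |R|=0.0331
R=−1: 1+13/15x = −1+2/15x ⇒ -11/15x=2 ⇒ x=2/(-11/15)=-2.7273
Confirm numerically:
  x=-1.775: |R|=0.43531 <1
  x=-1.360: |R|=0.15124 <1
  x=-1.320: |R|=0.12245 <1
  x=-1.150: |R|=0.00289 <1
  x=-3.098: |R|=1.19239 >1
  x=-2.924: |R|=1.10380 >1
Interval (-2.7273, 0).

z∈(-2.7273,0).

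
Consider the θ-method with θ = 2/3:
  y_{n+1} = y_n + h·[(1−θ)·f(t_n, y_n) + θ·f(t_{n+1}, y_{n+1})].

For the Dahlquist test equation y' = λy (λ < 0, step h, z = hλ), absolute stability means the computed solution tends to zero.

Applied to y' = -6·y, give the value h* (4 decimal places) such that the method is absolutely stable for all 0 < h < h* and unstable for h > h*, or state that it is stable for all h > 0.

(−∞, 0) — no finite endpoint. Any h>0 works for λ=-6.

On y'=λy, z=hλ:
  y_{n+1} = y_n + z·[1/3·y_n + 2/3·y_{n+1}] ⇒ (1 − 2/3z)y_{n+1} = (1 + 1/3z)y_n
  Hence R(z) = (1 + 1/3z)/(1 − 2/3z).

Find x<0 with |R(x)|<1.
x=-0.36: |R|=0.7097
x=-2: |R|=0.1429
x=-10: |R|=0.3043
x=-100: |R|=0.4778
θ=2/3≥1/2 ⇒ |1+1/3x|<|1−2/3x| ∀x<0 ⇒ stable on all of ℝ⁻.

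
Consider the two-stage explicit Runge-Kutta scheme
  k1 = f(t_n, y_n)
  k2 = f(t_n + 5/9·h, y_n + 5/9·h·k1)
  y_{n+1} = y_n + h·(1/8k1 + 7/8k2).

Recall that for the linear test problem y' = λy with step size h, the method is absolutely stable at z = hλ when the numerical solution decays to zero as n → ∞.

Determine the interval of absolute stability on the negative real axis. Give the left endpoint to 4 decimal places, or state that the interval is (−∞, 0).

(-2.0571, 0).

On y'=λy, z=hλ:
  k1=λy_n ⇒ h·k1=z·y_n;  k2=λ(1+5/9z)y_n ⇒ h·k2=z(1+5/9z)y_n
  y_{n+1}/y_n = 1 + 1/8z + 7/8z(1+5/9z) = 1 + z + 35/72z²
  R(z) = 1 + z + 35/72z².

Solve |R(x)|<1 on ℝ⁻.
x=-1.18: |R|=0.4969
R=1: x+35/72x²=0 ⇒ x=−72/35=-2.0571; min R=1−1/(4·35/72)=0.4857>−1
Confirm numerically:
  x=-1.556: |R|=0.62094 <1
  x=-1.089: |R|=0.48749 <1
  x=-0.904: |R|=0.49326 <1
  x=-2.411: |R|=1.41473 >1
  x=-2.310: |R|=1.28394 >1
Stable set (-2.0571, 0).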